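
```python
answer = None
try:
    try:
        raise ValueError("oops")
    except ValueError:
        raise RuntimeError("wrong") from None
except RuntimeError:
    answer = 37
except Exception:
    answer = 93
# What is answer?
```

Step-by-step execution trace:
1. Inner try raises ValueError; inner `except ValueError` catches it.
2. `raise RuntimeError(...) from None` raises RuntimeError (from None suppresses __context__, but the active exception is still RuntimeError).
3. Outer `except RuntimeError` matches → answer = 37.
4. `except Exception` is not reached.
Result: 37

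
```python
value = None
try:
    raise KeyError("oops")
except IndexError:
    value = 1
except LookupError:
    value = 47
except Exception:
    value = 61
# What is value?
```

Step-by-step execution trace:
1. `raise KeyError(...)` raises KeyError.
2. `except IndexError` does not match (KeyError is not a subclass of IndexError); skipped.
3. `except LookupError` matches (KeyError is a subclass of LookupError) → value = 47.
4. `except Exception` is not reached.
Result: 47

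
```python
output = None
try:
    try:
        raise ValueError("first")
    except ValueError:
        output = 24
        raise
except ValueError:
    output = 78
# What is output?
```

Step-by-step execution trace:
1. Inner try: `raise ValueError("first")` raises ValueError.
2. Inner `except ValueError` matches → output = 24.
3. bare `raise` re-raises the same ValueError.
4. Outer `except ValueError` matches → output = 78.
Result: 78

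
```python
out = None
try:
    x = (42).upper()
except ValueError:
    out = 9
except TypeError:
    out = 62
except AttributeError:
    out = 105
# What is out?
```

Step-by-step execution trace:
1. `x = (42).upper()` raises AttributeError.
2. `except ValueError` does not match AttributeError; skipped.
3. `except TypeError` does not match AttributeError; skipped.
4. `except AttributeError` matches → out = 105.
Result: 105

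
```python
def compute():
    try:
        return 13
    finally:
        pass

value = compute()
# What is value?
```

Step-by-step execution trace:
1. `compute()` enters try: `return 13` sets pending return value 13.
2. Before returning, `finally: pass` runs (no effect).
3. compute() returns 13 → value = 13.
Result: 13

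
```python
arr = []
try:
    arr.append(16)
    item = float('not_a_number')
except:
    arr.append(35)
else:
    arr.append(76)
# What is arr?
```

Step-by-step execution trace:
1. try: `arr.append(16)` → arr = [16].
2. `item = float('not_a_number')` raises ValueError.
3. bare `except` matches → `arr.append(35)` → arr = [16, 35].
4. `else` is skipped (an exception was raised).
Result: [16, 35]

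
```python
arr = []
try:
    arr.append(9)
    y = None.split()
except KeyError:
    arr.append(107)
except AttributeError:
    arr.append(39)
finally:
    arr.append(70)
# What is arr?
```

Step-by-step execution trace:
1. try: `arr.append(9)` → arr = [9].
2. `y = None.split()` raises AttributeError.
3. `except KeyError` does not match AttributeError; skipped.
4. `except AttributeError` matches → `arr.append(39)` → arr = [9, 39].
5. finally always runs: `arr.append(70)` → arr = [9, 39, 70].
Result: [9, 39, 70]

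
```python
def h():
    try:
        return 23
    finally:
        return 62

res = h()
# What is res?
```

Step-by-step execution trace:
1. `h()` enters try: `return 23` sets pending return value 23.
2. Before returning, `finally: return 62` runs and overrides the pending return.
3. h() returns 62 → res = 62.
Result: 62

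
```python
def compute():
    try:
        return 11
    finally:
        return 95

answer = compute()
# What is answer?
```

Step-by-step execution trace:
1. `compute()` enters try: `return 11` sets pending return value 11.
2. Before returning, `finally: return 95` runs and overrides the pending return.
3. compute() returns 95 → answer = 95.
Result: 95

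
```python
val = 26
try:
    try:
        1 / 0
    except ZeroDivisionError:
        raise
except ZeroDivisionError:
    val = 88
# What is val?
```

Step-by-step execution trace:
1. Inner try: `1 / 0` raises ZeroDivisionError.
2. Inner `except ZeroDivisionError` matches; bare `raise` re-raises the same ZeroDivisionError.
3. Outer `except ZeroDivisionError` matches → val = 88.
Result: 88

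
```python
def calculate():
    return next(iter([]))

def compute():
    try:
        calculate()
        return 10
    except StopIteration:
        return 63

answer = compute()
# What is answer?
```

Step-by-step execution trace:
1. `compute()` calls `calculate()`.
2. `calculate()` evaluates `next(iter([]))`, which raises StopIteration; it propagates to the caller.
3. `return 10` is not reached.
4. `except StopIteration` in compute matches → returns 63.
5. answer = 63.
Result: 63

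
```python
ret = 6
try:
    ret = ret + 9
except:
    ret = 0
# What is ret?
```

Step-by-step execution trace:
1. ret starts at 6.
2. try: `ret = ret + 9` → ret = 15. No exception raised.
3. `except` is skipped.
Result: 15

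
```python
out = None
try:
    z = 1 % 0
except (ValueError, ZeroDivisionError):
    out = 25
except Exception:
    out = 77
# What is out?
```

Step-by-step execution trace:
1. `z = 1 % 0` raises ZeroDivisionError.
2. `except (ValueError, ZeroDivisionError)` matches (ZeroDivisionError is in the tuple) → out = 25.
3. `except Exception` is not reached.
Result: 25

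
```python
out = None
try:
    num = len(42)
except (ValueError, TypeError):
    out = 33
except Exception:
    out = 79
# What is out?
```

Step-by-step execution trace:
1. `num = len(42)` raises TypeError.
2. `except (ValueError, TypeError)` matches (TypeError is in the tuple) → out = 33.
3. `except Exception` is not reached.
Result: 33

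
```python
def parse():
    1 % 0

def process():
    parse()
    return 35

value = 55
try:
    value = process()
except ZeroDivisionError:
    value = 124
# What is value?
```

Step-by-step execution trace:
1. value starts at 55.
2. try: `process()` calls `parse()`.
3. `parse()` evaluates `1 % 0`, which raises ZeroDivisionError; it propagates through process (uncaught).
4. `return 35` in process is not reached; the assignment to value does not complete.
5. `except ZeroDivisionError` matches → value = 124.
Result: 124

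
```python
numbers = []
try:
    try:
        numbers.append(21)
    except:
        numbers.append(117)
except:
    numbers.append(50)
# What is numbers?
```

Step-by-step execution trace:
1. Inner try: `numbers.append(21)` → numbers = [21]. No exception raised.
2. Inner `except` is skipped.
3. Inner try completes normally; outer `except` is skipped.
Result: [21]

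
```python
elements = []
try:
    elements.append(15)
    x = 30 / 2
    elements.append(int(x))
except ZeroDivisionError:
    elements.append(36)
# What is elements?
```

Step-by-step execution trace:
1. try: `elements.append(15)` → elements = [15].
2. `x = 30 / 2` → x = 15.0. No exception raised.
3. `elements.append(int(x))` → elements = [15, 15].
4. `except ZeroDivisionError` is skipped (no exception was raised).
Result: [15, 15]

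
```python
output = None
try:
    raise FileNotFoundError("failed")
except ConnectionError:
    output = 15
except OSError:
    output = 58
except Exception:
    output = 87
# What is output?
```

Step-by-step execution trace:
1. `raise FileNotFoundError(...)` raises FileNotFoundError.
2. `except ConnectionError` does not match (FileNotFoundError is not a subclass of ConnectionError); skipped.
3. `except OSError` matches (FileNotFoundError is a subclass of OSError) → output = 58.
4. `except Exception` is not reached.
Result: 58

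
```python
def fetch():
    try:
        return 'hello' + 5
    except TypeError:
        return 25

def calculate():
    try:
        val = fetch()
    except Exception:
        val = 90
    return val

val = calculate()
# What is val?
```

Step-by-step execution trace:
1. `calculate()` calls `fetch()`.
2. In fetch: `'hello' + 5` raises TypeError; `except TypeError` catches it → returns 25.
3. In calculate: `val = fetch()` → val = 25. No exception reaches calculate.
4. `except Exception` is skipped; calculate returns 25.
5. val = 25.
Result: 25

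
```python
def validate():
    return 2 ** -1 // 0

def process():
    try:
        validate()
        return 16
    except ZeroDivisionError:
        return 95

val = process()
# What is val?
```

Step-by-step execution trace:
1. `process()` calls `validate()`.
2. `validate()` evaluates `2 ** -1 // 0`, which raises ZeroDivisionError; it propagates to the caller.
3. `return 16` is not reached.
4. `except ZeroDivisionError` in process matches → returns 95.
5. val = 95.
Result: 95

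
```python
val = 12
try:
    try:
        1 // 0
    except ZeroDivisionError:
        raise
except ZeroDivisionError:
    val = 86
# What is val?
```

Step-by-step execution trace:
1. Inner try: `1 // 0` raises ZeroDivisionError.
2. Inner `except ZeroDivisionError` matches; bare `raise` re-raises the same ZeroDivisionError.
3. Outer `except ZeroDivisionError` matches → val = 86.
Result: 86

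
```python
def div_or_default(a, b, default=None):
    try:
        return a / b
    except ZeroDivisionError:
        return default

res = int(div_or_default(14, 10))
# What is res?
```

Step-by-step execution trace:
1. `div_or_default(14, 10)` enters try: `return 14 / 10` → returns 1.4. No exception raised.
2. `except ZeroDivisionError` is skipped.
3. `int(1.4)` → 1 → res = 1.
Result: 1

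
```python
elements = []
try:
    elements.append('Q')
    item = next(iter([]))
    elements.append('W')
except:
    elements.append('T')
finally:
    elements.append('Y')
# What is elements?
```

Step-by-step execution trace:
1. try: `elements.append('Q')` → elements = ['Q'].
2. `item = next(iter([]))` raises StopIteration; `elements.append('W')` is not reached.
3. bare `except` matches → `elements.append('T')` → elements = ['Q', 'T'].
4. finally always runs: `elements.append('Y')` → elements = ['Q', 'T', 'Y'].
Result: ['Q', 'T', 'Y']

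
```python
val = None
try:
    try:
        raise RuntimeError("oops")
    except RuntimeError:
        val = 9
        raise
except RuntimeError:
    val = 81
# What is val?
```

Step-by-step execution trace:
1. Inner try: `raise RuntimeError("oops")` raises RuntimeError.
2. Inner `except RuntimeError` matches → val = 9.
3. bare `raise` re-raises the same RuntimeError.
4. Outer `except RuntimeError` matches → val = 81.
Result: 81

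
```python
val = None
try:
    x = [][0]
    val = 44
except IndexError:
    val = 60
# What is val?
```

Step-by-step execution trace:
1. `x = [][0]` raises IndexError.
2. `val = 44` is not reached.
3. `except IndexError` matches → val = 60.
Result: 60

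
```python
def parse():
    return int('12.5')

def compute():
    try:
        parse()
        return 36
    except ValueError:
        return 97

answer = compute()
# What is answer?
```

Step-by-step execution trace:
1. `compute()` calls `parse()`.
2. `parse()` evaluates `int('12.5')`, which raises ValueError; it propagates to the caller.
3. `return 36` is not reached.
4. `except ValueError` in compute matches → returns 97.
5. answer = 97.
Result: 97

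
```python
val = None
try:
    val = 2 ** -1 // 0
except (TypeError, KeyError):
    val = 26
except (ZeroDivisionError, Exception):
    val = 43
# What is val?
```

Step-by-step execution trace:
1. `val = 2 ** -1 // 0` raises ZeroDivisionError.
2. `except (TypeError, KeyError)` does not match ZeroDivisionError; skipped.
3. `except (ZeroDivisionError, Exception)` matches (ZeroDivisionError is in the tuple) → val = 43.
Result: 43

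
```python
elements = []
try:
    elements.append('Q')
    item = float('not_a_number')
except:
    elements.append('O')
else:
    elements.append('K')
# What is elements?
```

Step-by-step execution trace:
1. try: `elements.append('Q')` → elements = ['Q'].
2. `item = float('not_a_number')` raises ValueError.
3. bare `except` matches → `elements.append('O')` → elements = ['Q', 'O'].
4. `else` is skipped (an exception was raised).
Result: ['Q', 'O']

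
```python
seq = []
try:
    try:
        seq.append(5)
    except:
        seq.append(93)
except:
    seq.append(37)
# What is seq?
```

Step-by-step execution trace:
1. Inner try: `seq.append(5)` → seq = [5]. No exception raised.
2. Inner `except` is skipped.
3. Inner try completes normally; outer `except` is skipped.
Result: [5]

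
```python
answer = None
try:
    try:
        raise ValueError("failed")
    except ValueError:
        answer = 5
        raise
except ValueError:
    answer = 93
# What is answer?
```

Step-by-step execution trace:
1. Inner try: `raise ValueError("failed")` raises ValueError.
2. Inner `except ValueError` matches → answer = 5.
3. bare `raise` re-raises the same ValueError.
4. Outer `except ValueError` matches → answer = 93.
Result: 93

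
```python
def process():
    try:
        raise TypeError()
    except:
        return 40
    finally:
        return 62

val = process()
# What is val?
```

Step-by-step execution trace:
1. `process()` enters try: `raise TypeError()` raises TypeError.
2. bare `except` matches → `return 40` sets pending return value 40.
3. Before returning, `finally: return 62` runs and overrides the pending return.
4. process() returns 62 → val = 62.
Result: 62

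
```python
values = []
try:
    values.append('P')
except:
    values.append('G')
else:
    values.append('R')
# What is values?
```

Step-by-step execution trace:
1. try: `values.append('P')` → values = ['P']. No exception raised.
2. `except` is skipped.
3. `else` runs (try completed without exception): `values.append('R')` → values = ['P', 'R'].
Result: ['P', 'R']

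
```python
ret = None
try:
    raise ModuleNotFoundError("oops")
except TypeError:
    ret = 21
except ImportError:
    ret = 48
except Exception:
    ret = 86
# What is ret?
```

Step-by-step execution trace:
1. `raise ModuleNotFoundError(...)` raises ModuleNotFoundError.
2. `except TypeError` does not match (ModuleNotFoundError is not a subclass of TypeError); skipped.
3. `except ImportError` matches (ModuleNotFoundError is a subclass of ImportError) → ret = 48.
4. `except Exception` is not reached.
Result: 48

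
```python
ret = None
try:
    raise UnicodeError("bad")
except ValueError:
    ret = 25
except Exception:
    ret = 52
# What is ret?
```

Step-by-step execution trace:
1. `raise UnicodeError(...)` raises UnicodeError.
2. `except ValueError` matches (UnicodeError is a subclass of ValueError) → ret = 25.
3. `except Exception` is not reached.
Result: 25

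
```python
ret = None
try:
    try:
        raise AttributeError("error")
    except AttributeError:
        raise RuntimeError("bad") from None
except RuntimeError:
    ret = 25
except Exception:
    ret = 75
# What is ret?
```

Step-by-step execution trace:
1. Inner try raises AttributeError; inner `except AttributeError` catches it.
2. `raise RuntimeError(...) from None` raises RuntimeError (from None suppresses __context__, but the active exception is still RuntimeError).
3. Outer `except RuntimeError` matches → ret = 25.
4. `except Exception` is not reached.
Result: 25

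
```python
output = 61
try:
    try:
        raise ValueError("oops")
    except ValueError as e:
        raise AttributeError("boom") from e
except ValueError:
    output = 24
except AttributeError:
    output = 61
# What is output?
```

Step-by-step execution trace:
1. Inner try raises ValueError; inner `except ValueError as e` catches it.
2. `raise AttributeError(...) from e` raises AttributeError (ValueError is attached as __cause__, but only AttributeError is active).
3. Outer `except ValueError` does not match AttributeError; skipped.
4. Outer `except AttributeError` matches → output = 61.
Result: 61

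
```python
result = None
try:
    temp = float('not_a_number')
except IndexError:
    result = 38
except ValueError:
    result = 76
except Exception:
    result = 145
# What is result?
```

Step-by-step execution trace:
1. `temp = float('not_a_number')` raises ValueError.
2. `except IndexError` does not match ValueError; skipped.
3. `except ValueError` matches → result = 76.
4. Remaining except clauses are skipped.
Result: 76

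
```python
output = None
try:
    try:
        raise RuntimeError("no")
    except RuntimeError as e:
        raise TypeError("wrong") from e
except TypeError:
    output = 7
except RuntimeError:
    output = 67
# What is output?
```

Step-by-step execution trace:
1. Inner try raises RuntimeError; inner `except RuntimeError as e` catches it.
2. `raise TypeError(...) from e` raises TypeError (RuntimeError is attached as __cause__, but only TypeError is active).
3. Outer `except TypeError` matches → output = 7.
4. `except RuntimeError` is not reached.
Result: 7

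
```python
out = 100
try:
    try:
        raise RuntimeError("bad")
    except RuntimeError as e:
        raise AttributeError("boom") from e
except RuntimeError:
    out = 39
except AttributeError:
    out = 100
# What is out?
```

Step-by-step execution trace:
1. Inner try raises RuntimeError; inner `except RuntimeError as e` catches it.
2. `raise AttributeError(...) from e` raises AttributeError (RuntimeError is attached as __cause__, but only AttributeError is active).
3. Outer `except RuntimeError` does not match AttributeError; skipped.
4. Outer `except AttributeError` matches → out = 100.
Result: 100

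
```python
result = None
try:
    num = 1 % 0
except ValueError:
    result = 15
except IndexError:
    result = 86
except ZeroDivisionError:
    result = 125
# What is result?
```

Step-by-step execution trace:
1. `num = 1 % 0` raises ZeroDivisionError.
2. `except ValueError` does not match ZeroDivisionError; skipped.
3. `except IndexError` does not match ZeroDivisionError; skipped.
4. `except ZeroDivisionError` matches → result = 125.
Result: 125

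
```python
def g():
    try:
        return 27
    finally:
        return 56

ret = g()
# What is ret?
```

Step-by-step execution trace:
1. `g()` enters try: `return 27` sets pending return value 27.
2. Before returning, `finally: return 56` runs and overrides the pending return.
3. g() returns 56 → ret = 56.
Result: 56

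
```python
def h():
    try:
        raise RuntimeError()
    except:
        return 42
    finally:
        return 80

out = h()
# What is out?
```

Step-by-step execution trace:
1. `h()` enters try: `raise RuntimeError()` raises RuntimeError.
2. bare `except` matches → `return 42` sets pending return value 42.
3. Before returning, `finally: return 80` runs and overrides the pending return.
4. h() returns 80 → out = 80.
Result: 80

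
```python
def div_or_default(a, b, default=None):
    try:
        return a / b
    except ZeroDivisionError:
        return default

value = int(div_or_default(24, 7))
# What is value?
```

Step-by-step execution trace:
1. `div_or_default(24, 7)` enters try: `return 24 / 7` → returns 3.4285714285714284. No exception raised.
2. `except ZeroDivisionError` is skipped.
3. `int(3.4285714285714284)` → 3 → value = 3.
Result: 3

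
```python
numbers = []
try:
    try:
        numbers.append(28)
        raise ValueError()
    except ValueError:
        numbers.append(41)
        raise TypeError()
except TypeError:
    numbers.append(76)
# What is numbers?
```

Step-by-step execution trace:
1. Inner try: `numbers.append(28)` → numbers = [28].
2. `raise ValueError()` raises ValueError.
3. Inner `except ValueError` matches → `numbers.append(41)` → numbers = [28, 41].
4. `raise TypeError()` raises TypeError; propagates to outer try.
5. Outer `except TypeError` matches → `numbers.append(76)` → numbers = [28, 41, 76].
Result: [28, 41, 76]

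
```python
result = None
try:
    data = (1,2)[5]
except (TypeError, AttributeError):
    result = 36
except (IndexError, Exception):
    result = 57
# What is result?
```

Step-by-step execution trace:
1. `data = (1,2)[5]` raises IndexError.
2. `except (TypeError, AttributeError)` does not match IndexError; skipped.
3. `except (IndexError, Exception)` matches (IndexError is in the tuple) → result = 57.
Result: 57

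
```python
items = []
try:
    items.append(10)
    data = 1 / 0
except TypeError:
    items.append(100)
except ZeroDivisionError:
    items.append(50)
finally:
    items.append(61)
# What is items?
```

Step-by-step execution trace:
1. try: `items.append(10)` → items = [10].
2. `data = 1 / 0` raises ZeroDivisionError.
3. `except TypeError` does not match ZeroDivisionError; skipped.
4. `except ZeroDivisionError` matches → `items.append(50)` → items = [10, 50].
5. finally always runs: `items.append(61)` → items = [10, 50, 61].
Result: [10, 50, 61]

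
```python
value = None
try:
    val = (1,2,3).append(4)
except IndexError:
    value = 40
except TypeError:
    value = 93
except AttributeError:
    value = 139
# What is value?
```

Step-by-step execution trace:
1. `val = (1,2,3).append(4)` raises AttributeError.
2. `except IndexError` does not match AttributeError; skipped.
3. `except TypeError` does not match AttributeError; skipped.
4. `except AttributeError` matches → value = 139.
Result: 139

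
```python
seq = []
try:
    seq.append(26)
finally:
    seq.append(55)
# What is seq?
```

Step-by-step execution trace:
1. try: `seq.append(26)` → seq = [26].
2. The try body completes without raising.
3. finally always runs: `seq.append(55)` → seq = [26, 55].
Result: [26, 55]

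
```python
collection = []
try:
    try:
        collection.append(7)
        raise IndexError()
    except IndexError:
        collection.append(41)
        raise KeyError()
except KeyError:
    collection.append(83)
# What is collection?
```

Step-by-step execution trace:
1. Inner try: `collection.append(7)` → collection = [7].
2. `raise IndexError()` raises IndexError.
3. Inner `except IndexError` matches → `collection.append(41)` → collection = [7, 41].
4. `raise KeyError()` raises KeyError; propagates to outer try.
5. Outer `except KeyError` matches → `collection.append(83)` → collection = [7, 41, 83].
Result: [7, 41, 83]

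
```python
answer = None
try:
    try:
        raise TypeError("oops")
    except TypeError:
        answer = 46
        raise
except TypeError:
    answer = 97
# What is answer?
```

Step-by-step execution trace:
1. Inner try: `raise TypeError("oops")` raises TypeError.
2. Inner `except TypeError` matches → answer = 46.
3. bare `raise` re-raises the same TypeError.
4. Outer `except TypeError` matches → answer = 97.
Result: 97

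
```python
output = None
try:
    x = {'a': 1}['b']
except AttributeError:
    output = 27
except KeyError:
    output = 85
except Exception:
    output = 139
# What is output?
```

Step-by-step execution trace:
1. `x = {'a': 1}['b']` raises KeyError.
2. `except AttributeError` does not match KeyError; skipped.
3. `except KeyError` matches → output = 85.
4. Remaining except clauses are skipped.
Result: 85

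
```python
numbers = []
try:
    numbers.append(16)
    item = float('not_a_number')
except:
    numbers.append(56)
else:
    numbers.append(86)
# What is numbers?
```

Step-by-step execution trace:
1. try: `numbers.append(16)` → numbers = [16].
2. `item = float('not_a_number')` raises ValueError.
3. bare `except` matches → `numbers.append(56)` → numbers = [16, 56].
4. `else` is skipped (an exception was raised).
Result: [16, 56]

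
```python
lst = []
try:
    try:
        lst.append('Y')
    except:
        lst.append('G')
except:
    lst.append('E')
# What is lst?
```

Step-by-step execution trace:
1. Inner try: `lst.append('Y')` → lst = ['Y']. No exception raised.
2. Inner `except` is skipped.
3. Inner try completes normally; outer `except` is skipped.
Result: ['Y']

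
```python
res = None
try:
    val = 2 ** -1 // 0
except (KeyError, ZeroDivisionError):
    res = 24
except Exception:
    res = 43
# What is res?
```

Step-by-step execution trace:
1. `val = 2 ** -1 // 0` raises ZeroDivisionError.
2. `except (KeyError, ZeroDivisionError)` matches (ZeroDivisionError is in the tuple) → res = 24.
3. `except Exception` is not reached.
Result: 24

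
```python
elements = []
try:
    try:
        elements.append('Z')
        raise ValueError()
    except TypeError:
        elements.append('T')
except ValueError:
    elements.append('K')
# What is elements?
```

Step-by-step execution trace:
1. Inner try: `elements.append('Z')` → elements = ['Z'].
2. `raise ValueError()` raises ValueError.
3. Inner `except TypeError` does not match ValueError; exception propagates to outer try.
4. Outer `except ValueError` matches → `elements.append('K')` → elements = ['Z', 'K'].
Result: ['Z', 'K']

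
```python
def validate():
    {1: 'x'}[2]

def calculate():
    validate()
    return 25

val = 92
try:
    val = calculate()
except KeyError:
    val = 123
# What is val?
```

Step-by-step execution trace:
1. val starts at 92.
2. try: `calculate()` calls `validate()`.
3. `validate()` evaluates `{1: 'x'}[2]`, which raises KeyError; it propagates through calculate (uncaught).
4. `return 25` in calculate is not reached; the assignment to val does not complete.
5. `except KeyError` matches → val = 123.
Result: 123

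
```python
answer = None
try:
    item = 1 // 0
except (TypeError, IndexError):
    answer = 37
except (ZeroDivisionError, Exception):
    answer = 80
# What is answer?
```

Step-by-step execution trace:
1. `item = 1 // 0` raises ZeroDivisionError.
2. `except (TypeError, IndexError)` does not match ZeroDivisionError; skipped.
3. `except (ZeroDivisionError, Exception)` matches (ZeroDivisionError is in the tuple) → answer = 80.
Result: 80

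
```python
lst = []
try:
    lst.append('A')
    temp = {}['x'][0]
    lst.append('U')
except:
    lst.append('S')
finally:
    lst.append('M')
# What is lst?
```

Step-by-step execution trace:
1. try: `lst.append('A')` → lst = ['A'].
2. `temp = {}['x'][0]` raises KeyError; `lst.append('U')` is not reached.
3. bare `except` matches → `lst.append('S')` → lst = ['A', 'S'].
4. finally always runs: `lst.append('M')` → lst = ['A', 'S', 'M'].
Result: ['A', 'S', 'M']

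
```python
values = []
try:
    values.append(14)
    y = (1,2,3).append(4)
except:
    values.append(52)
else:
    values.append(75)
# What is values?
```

Step-by-step execution trace:
1. try: `values.append(14)` → values = [14].
2. `y = (1,2,3).append(4)` raises AttributeError.
3. bare `except` matches → `values.append(52)` → values = [14, 52].
4. `else` is skipped (an exception was raised).
Result: [14, 52]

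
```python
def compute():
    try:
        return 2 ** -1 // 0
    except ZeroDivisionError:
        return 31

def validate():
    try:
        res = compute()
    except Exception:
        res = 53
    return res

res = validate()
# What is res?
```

Step-by-step execution trace:
1. `validate()` calls `compute()`.
2. In compute: `2 ** -1 // 0` raises ZeroDivisionError; `except ZeroDivisionError` catches it → returns 31.
3. In validate: `res = compute()` → res = 31. No exception reaches validate.
4. `except Exception` is skipped; validate returns 31.
5. res = 31.
Result: 31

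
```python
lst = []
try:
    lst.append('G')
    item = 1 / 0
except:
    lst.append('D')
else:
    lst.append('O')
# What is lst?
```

Step-by-step execution trace:
1. try: `lst.append('G')` → lst = ['G'].
2. `item = 1 / 0` raises ZeroDivisionError.
3. bare `except` matches → `lst.append('D')` → lst = ['G', 'D'].
4. `else` is skipped (an exception was raised).
Result: ['G', 'D']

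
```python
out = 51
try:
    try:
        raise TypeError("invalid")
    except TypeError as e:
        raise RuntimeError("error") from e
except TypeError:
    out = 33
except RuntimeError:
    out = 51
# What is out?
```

Step-by-step execution trace:
1. Inner try raises TypeError; inner `except TypeError as e` catches it.
2. `raise RuntimeError(...) from e` raises RuntimeError (TypeError is attached as __cause__, but only RuntimeError is active).
3. Outer `except TypeError` does not match RuntimeError; skipped.
4. Outer `except RuntimeError` matches → out = 51.
Result: 51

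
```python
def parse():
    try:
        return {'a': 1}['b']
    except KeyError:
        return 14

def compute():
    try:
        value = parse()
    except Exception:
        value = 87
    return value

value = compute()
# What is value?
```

Step-by-step execution trace:
1. `compute()` calls `parse()`.
2. In parse: `{'a': 1}['b']` raises KeyError; `except KeyError` catches it → returns 14.
3. In compute: `value = parse()` → value = 14. No exception reaches compute.
4. `except Exception` is skipped; compute returns 14.
5. value = 14.
Result: 14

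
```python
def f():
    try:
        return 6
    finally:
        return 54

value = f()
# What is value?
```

Step-by-step execution trace:
1. `f()` enters try: `return 6` sets pending return value 6.
2. Before returning, `finally: return 54` runs and overrides the pending return.
3. f() returns 54 → value = 54.
Result: 54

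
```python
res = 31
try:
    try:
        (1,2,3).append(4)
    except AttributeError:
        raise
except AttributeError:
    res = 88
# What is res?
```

Step-by-step execution trace:
1. Inner try: `(1,2,3).append(4)` raises AttributeError.
2. Inner `except AttributeError` matches; bare `raise` re-raises the same AttributeError.
3. Outer `except AttributeError` matches → res = 88.
Result: 88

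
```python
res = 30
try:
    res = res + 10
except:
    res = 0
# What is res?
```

Step-by-step execution trace:
1. res starts at 30.
2. try: `res = res + 10` → res = 40. No exception raised.
3. `except` is skipped.
Result: 40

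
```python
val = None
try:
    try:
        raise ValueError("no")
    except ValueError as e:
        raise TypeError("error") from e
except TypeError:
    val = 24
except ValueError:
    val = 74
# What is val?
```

Step-by-step execution trace:
1. Inner try raises ValueError; inner `except ValueError as e` catches it.
2. `raise TypeError(...) from e` raises TypeError (ValueError is attached as __cause__, but only TypeError is active).
3. Outer `except TypeError` matches → val = 24.
4. `except ValueError` is not reached.
Result: 24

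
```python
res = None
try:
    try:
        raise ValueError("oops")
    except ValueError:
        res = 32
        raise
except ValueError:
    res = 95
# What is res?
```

Step-by-step execution trace:
1. Inner try: `raise ValueError("oops")` raises ValueError.
2. Inner `except ValueError` matches → res = 32.
3. bare `raise` re-raises the same ValueError.
4. Outer `except ValueError` matches → res = 95.
Result: 95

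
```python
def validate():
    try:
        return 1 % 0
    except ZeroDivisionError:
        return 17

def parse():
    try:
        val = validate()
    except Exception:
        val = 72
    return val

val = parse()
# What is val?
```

Step-by-step execution trace:
1. `parse()` calls `validate()`.
2. In validate: `1 % 0` raises ZeroDivisionError; `except ZeroDivisionError` catches it → returns 17.
3. In parse: `val = validate()` → val = 17. No exception reaches parse.
4. `except Exception` is skipped; parse returns 17.
5. val = 17.
Result: 17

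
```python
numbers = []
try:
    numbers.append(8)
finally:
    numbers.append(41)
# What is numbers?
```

Step-by-step execution trace:
1. try: `numbers.append(8)` → numbers = [8].
2. The try body completes without raising.
3. finally always runs: `numbers.append(41)` → numbers = [8, 41].
Result: [8, 41]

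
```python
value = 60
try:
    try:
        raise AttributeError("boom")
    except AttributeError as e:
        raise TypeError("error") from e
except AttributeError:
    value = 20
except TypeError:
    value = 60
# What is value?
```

Step-by-step execution trace:
1. Inner try raises AttributeError; inner `except AttributeError as e` catches it.
2. `raise TypeError(...) from e` raises TypeError (AttributeError is attached as __cause__, but only TypeError is active).
3. Outer `except AttributeError` does not match TypeError; skipped.
4. Outer `except TypeError` matches → value = 60.
Result: 60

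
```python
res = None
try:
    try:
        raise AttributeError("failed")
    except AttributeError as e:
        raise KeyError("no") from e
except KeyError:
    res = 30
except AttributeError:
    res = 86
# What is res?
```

Step-by-step execution trace:
1. Inner try raises AttributeError; inner `except AttributeError as e` catches it.
2. `raise KeyError(...) from e` raises KeyError (AttributeError is attached as __cause__, but only KeyError is active).
3. Outer `except KeyError` matches → res = 30.
4. `except AttributeError` is not reached.
Result: 30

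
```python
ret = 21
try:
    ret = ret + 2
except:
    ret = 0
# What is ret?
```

Step-by-step execution trace:
1. ret starts at 21.
2. try: `ret = ret + 2` → ret = 23. No exception raised.
3. `except` is skipped.
Result: 23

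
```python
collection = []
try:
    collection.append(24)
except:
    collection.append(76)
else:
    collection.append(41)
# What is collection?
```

Step-by-step execution trace:
1. try: `collection.append(24)` → collection = [24]. No exception raised.
2. `except` is skipped.
3. `else` runs (try completed without exception): `collection.append(41)` → collection = [24, 41].
Result: [24, 41]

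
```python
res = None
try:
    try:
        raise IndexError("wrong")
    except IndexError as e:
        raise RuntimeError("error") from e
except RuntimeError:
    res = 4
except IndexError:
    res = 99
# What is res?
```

Step-by-step execution trace:
1. Inner try raises IndexError; inner `except IndexError as e` catches it.
2. `raise RuntimeError(...) from e` raises RuntimeError (IndexError is attached as __cause__, but only RuntimeError is active).
3. Outer `except RuntimeError` matches → res = 4.
4. `except IndexError` is not reached.
Result: 4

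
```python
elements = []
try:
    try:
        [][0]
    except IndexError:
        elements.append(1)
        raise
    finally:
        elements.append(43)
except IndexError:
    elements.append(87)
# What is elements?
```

Step-by-step execution trace:
1. Inner try: `[][0]` raises IndexError.
2. Inner `except IndexError` matches → `elements.append(1)` → elements = [1].
3. bare `raise` re-raises IndexError.
4. Inner `finally` runs during unwinding: `elements.append(43)` → elements = [1, 43].
5. Outer `except IndexError` matches → `elements.append(87)` → elements = [1, 43, 87].
Result: [1, 43, 87]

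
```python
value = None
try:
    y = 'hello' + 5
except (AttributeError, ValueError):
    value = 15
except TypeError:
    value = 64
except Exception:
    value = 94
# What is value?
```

Step-by-step execution trace:
1. `y = 'hello' + 5` raises TypeError.
2. `except (AttributeError, ValueError)` does not match TypeError; skipped.
3. `except TypeError` matches (exact type match) → value = 64.
4. `except Exception` is not reached.
Result: 64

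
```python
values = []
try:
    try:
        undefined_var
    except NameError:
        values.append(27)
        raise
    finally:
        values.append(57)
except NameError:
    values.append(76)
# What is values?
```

Step-by-step execution trace:
1. Inner try: `undefined_var` raises NameError.
2. Inner `except NameError` matches → `values.append(27)` → values = [27].
3. bare `raise` re-raises NameError.
4. Inner `finally` runs during unwinding: `values.append(57)` → values = [27, 57].
5. Outer `except NameError` matches → `values.append(76)` → values = [27, 57, 76].
Result: [27, 57, 76]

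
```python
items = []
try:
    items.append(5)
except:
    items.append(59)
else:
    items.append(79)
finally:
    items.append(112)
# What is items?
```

Step-by-step execution trace:
1. try: `items.append(5)` → items = [5]. No exception raised.
2. `except` is skipped.
3. `else` runs: `items.append(79)` → items = [5, 79].
4. `finally` always runs: `items.append(112)` → items = [5, 79, 112].
Result: [5, 79, 112]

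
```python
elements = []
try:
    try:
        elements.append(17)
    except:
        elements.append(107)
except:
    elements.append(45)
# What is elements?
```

Step-by-step execution trace:
1. Inner try: `elements.append(17)` → elements = [17]. No exception raised.
2. Inner `except` is skipped.
3. Inner try completes normally; outer `except` is skipped.
Result: [17]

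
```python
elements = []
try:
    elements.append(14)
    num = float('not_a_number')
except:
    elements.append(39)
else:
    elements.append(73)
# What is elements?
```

Step-by-step execution trace:
1. try: `elements.append(14)` → elements = [14].
2. `num = float('not_a_number')` raises ValueError.
3. bare `except` matches → `elements.append(39)` → elements = [14, 39].
4. `else` is skipped (an exception was raised).
Result: [14, 39]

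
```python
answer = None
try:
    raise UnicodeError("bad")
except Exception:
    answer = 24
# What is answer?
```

Step-by-step execution trace:
1. `raise UnicodeError(...)` raises UnicodeError.
2. `except Exception` matches (UnicodeError is a subclass of Exception) → answer = 24.
Result: 24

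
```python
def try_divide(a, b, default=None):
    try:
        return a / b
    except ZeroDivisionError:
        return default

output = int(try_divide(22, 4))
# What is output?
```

Step-by-step execution trace:
1. `try_divide(22, 4)` enters try: `return 22 / 4` → returns 5.5. No exception raised.
2. `except ZeroDivisionError` is skipped.
3. `int(5.5)` → 5 → output = 5.
Result: 5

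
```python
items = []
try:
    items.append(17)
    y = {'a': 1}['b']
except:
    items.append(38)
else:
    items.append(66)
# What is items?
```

Step-by-step execution trace:
1. try: `items.append(17)` → items = [17].
2. `y = {'a': 1}['b']` raises KeyError.
3. bare `except` matches → `items.append(38)` → items = [17, 38].
4. `else` is skipped (an exception was raised).
Result: [17, 38]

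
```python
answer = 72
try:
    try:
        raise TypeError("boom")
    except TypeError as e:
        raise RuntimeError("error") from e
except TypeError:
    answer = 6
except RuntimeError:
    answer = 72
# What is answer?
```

Step-by-step execution trace:
1. Inner try raises TypeError; inner `except TypeError as e` catches it.
2. `raise RuntimeError(...) from e` raises RuntimeError (TypeError is attached as __cause__, but only RuntimeError is active).
3. Outer `except TypeError` does not match RuntimeError; skipped.
4. Outer `except RuntimeError` matches → answer = 72.
Result: 72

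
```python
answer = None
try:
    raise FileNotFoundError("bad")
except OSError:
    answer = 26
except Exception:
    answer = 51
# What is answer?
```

Step-by-step execution trace:
1. `raise FileNotFoundError(...)` raises FileNotFoundError.
2. `except OSError` matches (FileNotFoundError is a subclass of OSError) → answer = 26.
3. `except Exception` is not reached.
Result: 26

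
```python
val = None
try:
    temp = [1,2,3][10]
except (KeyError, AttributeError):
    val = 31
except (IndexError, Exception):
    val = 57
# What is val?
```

Step-by-step execution trace:
1. `temp = [1,2,3][10]` raises IndexError.
2. `except (KeyError, AttributeError)` does not match IndexError; skipped.
3. `except (IndexError, Exception)` matches (IndexError is in the tuple) → val = 57.
Result: 57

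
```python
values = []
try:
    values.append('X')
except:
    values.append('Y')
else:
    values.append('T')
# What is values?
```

Step-by-step execution trace:
1. try: `values.append('X')` → values = ['X']. No exception raised.
2. `except` is skipped.
3. `else` runs (try completed without exception): `values.append('T')` → values = ['X', 'T'].
Result: ['X', 'T']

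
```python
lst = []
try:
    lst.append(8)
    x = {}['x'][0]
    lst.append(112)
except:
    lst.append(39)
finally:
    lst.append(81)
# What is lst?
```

Step-by-step execution trace:
1. try: `lst.append(8)` → lst = [8].
2. `x = {}['x'][0]` raises KeyError; `lst.append(112)` is not reached.
3. bare `except` matches → `lst.append(39)` → lst = [8, 39].
4. finally always runs: `lst.append(81)` → lst = [8, 39, 81].
Result: [8, 39, 81]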